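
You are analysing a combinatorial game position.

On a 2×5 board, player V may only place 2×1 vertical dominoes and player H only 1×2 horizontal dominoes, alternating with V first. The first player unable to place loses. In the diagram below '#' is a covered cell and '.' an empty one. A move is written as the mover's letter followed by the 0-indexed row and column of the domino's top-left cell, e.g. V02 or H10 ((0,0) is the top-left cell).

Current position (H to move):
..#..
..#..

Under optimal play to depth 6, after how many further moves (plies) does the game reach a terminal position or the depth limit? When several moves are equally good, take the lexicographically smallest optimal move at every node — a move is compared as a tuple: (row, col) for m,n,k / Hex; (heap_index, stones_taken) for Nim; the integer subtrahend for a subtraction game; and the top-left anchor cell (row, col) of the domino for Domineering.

ply 1, H at ..#../..#.. | H00=-1→###../..#..*; H03=-1→..###/..#..; H10=-1→..#../###..; H13=-1→..#../..###
ply 2, V at ###../..#.. | V03=+1→####./..##.*; V04=+1→###.#/..#.#
ply 3, H at ####./..##. | H10=-1→####./####.*
ply 4, V at ####./####. | V04=+1→#####/#####*
ply 5: #####/##### is terminal -1 (H); from ..#../..#.. depth 6

PV length from [..#../..#..]: 4 plies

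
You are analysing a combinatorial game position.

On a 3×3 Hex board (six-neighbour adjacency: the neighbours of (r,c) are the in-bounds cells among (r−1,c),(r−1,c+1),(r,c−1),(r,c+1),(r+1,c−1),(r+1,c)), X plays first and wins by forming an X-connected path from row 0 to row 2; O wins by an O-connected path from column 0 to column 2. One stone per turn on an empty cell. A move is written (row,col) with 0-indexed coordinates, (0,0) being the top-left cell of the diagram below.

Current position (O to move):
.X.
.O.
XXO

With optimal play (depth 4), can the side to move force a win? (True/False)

O winning at [.X./.O./XXO]: True

ply 1, O at .X./.O./XXO | (0,0)=-1→OX./.O./XXO; (0,2)=-1→.XO/.O./XXO; (1,0)=+1→.X./OO./XXO*; (1,2)=-1→.X./.OO/XXO
ply 2, X at .X./OO./XXO | (0,0)=-1→XX./OO./XXO*; (0,2)=-1→.XX/OO./XXO; (1,2)=-1→.X./OOX/XXO
ply 3, O at XX./OO./XXO | (0,2)=+1→XXO/OO./XXO*; (1,2)=+1→XX./OOO/XXO
ply 4: XXO/OO./XXO is terminal -1 (X); from .X./.O./XXO depth 4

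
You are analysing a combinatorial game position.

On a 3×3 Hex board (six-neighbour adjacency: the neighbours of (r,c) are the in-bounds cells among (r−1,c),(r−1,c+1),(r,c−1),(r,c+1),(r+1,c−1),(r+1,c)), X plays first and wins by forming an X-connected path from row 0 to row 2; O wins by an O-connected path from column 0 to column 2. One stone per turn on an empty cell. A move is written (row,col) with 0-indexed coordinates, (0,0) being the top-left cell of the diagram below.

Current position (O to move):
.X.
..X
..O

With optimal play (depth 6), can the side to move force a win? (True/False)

O winning at [.X./..X/..O]: True

[.X./..X/..O] O move#1: (0,0):-1/OX./..X/..O, (0,2):-1/.XO/..X/..O, (1,0):-1/.X./O.X/..O, (1,1):+1/.X./.OX/..O*, (2,0):-1/.X./..X/O.O, (2,1):-1/.X./..X/.OO
[.X./.OX/..O] X move#2: (0,0):-1/XX./.OX/..O*, (0,2):-1/.XX/.OX/..O, (1,0):-1/.X./XOX/..O, (2,0):-1/.X./.OX/X.O, (2,1):-1/.X./.OX/.XO
[XX./.OX/..O] O move#3: (0,2):+1/XXO/.OX/..O*, (1,0):+1/XX./OOX/..O, (2,0):+1/XX./.OX/O.O, (2,1):+1/XX./.OX/.OO
[XXO/.OX/..O] X move#4: (1,0):-1/XXO/XOX/..O*, (2,0):-1/XXO/.OX/X.O, (2,1):-1/XXO/.OX/.XO
[XXO/XOX/..O] O move#5: (2,0):+1/XXO/XOX/O.O*, (2,1):-1/XXO/XOX/.OO
[XXO/XOX/O.O] end (terminal -1, X#6); searched .X./..X/..O to 6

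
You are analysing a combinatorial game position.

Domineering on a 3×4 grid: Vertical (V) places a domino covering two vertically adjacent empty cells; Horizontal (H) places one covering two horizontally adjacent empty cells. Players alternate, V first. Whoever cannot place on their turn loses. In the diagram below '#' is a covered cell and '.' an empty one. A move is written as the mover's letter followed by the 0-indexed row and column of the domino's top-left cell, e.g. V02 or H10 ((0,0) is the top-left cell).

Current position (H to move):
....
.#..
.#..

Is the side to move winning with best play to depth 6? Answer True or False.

ply 1, H at ..../.#../.#.. | H00=-1→##../.#../.#..; H01=-1→.##./.#../.#..; H02=-1→..##/.#../.#..; H12=+1→..../.###/.#..*; H22=-1→..../.#../.###
ply 2, V at ..../.###/.#.. | V00=-1→#.../####/.#..*; V10=-1→..../####/##..
ply 3, H at #.../####/.#.. | H01=+1→###./####/.#..*; H02=+1→#.##/####/.#..; H22=+1→#.../####/.###
ply 4: ###./####/.#.. is terminal -1 (V); from ..../.#../.#.. depth 6

H winning at [..../.#../.#..]: True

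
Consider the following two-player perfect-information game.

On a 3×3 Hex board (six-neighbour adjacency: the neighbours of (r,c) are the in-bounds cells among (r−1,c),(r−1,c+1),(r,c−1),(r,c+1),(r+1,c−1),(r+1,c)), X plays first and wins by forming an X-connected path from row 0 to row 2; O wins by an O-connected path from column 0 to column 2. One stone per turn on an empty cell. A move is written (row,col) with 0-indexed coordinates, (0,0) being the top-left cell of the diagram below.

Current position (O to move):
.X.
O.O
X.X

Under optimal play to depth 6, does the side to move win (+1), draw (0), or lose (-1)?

[.X./O.O/X.X] O move#1: (0,0):-1/OX./O.O/X.X, (0,2):-1/.XO/O.O/X.X, (1,1):+1/.X./OOO/X.X*, (2,1):-1/.X./O.O/XOX
[.X./OOO/X.X] end (terminal -1, X#2); searched .X./O.O/X.X to 6

value(.X./O.O/X.X, O) = +1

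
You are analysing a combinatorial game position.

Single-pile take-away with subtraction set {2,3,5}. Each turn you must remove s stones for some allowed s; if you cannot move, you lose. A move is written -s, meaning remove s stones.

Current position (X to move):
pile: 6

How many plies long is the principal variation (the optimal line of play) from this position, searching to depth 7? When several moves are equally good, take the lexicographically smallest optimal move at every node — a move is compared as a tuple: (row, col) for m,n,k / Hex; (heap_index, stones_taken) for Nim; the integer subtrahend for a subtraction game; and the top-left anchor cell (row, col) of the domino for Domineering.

[6] X move#1: -2:-1/4, -3:-1/3, -5:+1/1*
[1] end (terminal -1, O#2); searched 6 to 7

PV length from [6]: 1 ply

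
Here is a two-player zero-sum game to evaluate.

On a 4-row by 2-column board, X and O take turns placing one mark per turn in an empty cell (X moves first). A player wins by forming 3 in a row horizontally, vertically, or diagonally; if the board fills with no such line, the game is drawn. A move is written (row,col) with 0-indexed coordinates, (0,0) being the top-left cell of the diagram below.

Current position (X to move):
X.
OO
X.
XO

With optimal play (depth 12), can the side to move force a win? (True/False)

X winning at [X./OO/X./XO]: False

p1 X@[X./OO/X./XO]: (0,1)[XX/OO/X./XO]-1 (2,1)[X./OO/XX/XO]+0*
p2 O@[X./OO/XX/XO]: (0,1)[XO/OO/XX/XO]+0*
p3 X@[XO/OO/XX/XO] terminal +0; root [X./OO/X./XO] d12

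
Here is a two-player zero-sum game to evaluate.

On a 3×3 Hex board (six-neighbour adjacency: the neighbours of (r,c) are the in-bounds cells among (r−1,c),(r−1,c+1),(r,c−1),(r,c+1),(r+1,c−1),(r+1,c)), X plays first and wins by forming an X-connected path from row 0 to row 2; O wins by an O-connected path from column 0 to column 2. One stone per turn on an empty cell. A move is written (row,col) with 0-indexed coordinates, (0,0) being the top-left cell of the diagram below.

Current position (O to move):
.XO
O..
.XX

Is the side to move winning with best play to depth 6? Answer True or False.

O winning at [.XO/O../.XX]: True

[.XO/O../.XX] O move#1: (0,0):-1/OXO/O../.XX, (1,1):+1/.XO/OO./.XX*, (1,2):-1/.XO/O.O/.XX, (2,0):-1/.XO/O../OXX
[.XO/OO./.XX] end (terminal -1, X#2); searched .XO/O../.XX to 6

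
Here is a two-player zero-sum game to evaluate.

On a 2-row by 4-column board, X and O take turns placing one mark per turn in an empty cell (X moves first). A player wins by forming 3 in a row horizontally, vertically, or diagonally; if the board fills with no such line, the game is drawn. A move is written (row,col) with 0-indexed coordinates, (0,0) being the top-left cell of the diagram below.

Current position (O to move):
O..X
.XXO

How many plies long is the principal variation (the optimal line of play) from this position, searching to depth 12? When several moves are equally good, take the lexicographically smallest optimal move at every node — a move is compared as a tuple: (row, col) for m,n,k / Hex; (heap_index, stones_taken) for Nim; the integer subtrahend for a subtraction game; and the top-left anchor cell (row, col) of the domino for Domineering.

ply 1, O at O..X/.XXO | (0,1)=-1→OO.X/.XXO; (0,2)=-1→O.OX/.XXO; (1,0)=+0→O..X/OXXO*
ply 2, X at O..X/OXXO | (0,1)=+0→OX.X/OXXO*; (0,2)=+0→O.XX/OXXO
ply 3, O at OX.X/OXXO | (0,2)=+0→OXOX/OXXO*
ply 4: OXOX/OXXO is terminal +0 (X); from O..X/.XXO depth 12

PV length from [O..X/.XXO]: 3 plies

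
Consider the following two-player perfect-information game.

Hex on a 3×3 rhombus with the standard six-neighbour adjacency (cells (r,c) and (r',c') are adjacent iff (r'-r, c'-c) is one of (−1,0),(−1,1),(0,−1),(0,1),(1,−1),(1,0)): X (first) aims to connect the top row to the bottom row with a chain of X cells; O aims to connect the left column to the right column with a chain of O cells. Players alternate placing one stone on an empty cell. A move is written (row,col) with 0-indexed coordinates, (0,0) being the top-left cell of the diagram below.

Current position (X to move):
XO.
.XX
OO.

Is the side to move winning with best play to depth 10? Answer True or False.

X winning at [XO./.XX/OO.]: True

ply 1, X at XO./.XX/OO. | (0,2)=-1→XOX/.XX/OO.; (1,0)=-1→XO./XXX/OO.; (2,2)=+1→XO./.XX/OOX*
ply 2, O at XO./.XX/OOX | (0,2)=-1→XOO/.XX/OOX*; (1,0)=-1→XO./OXX/OOX
ply 3, X at XOO/.XX/OOX | (1,0)=+1→XOO/XXX/OOX*
ply 4: XOO/XXX/OOX is terminal -1 (O); from XO./.XX/OO. depth 10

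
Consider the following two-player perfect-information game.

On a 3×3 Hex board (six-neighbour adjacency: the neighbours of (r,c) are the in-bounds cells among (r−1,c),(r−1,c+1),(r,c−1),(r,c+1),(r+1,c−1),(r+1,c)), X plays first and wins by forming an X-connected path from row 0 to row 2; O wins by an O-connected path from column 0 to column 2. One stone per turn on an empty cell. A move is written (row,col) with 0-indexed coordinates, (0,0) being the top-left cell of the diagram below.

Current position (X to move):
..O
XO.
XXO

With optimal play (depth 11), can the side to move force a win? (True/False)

X winning at [..O/XO./XXO]: True

[..O/XO./XXO] X move#1: (0,0):+1/X.O/XO./XXO*, (0,1):+1/.XO/XO./XXO, (1,2):+1/..O/XOX/XXO
[X.O/XO./XXO] end (terminal -1, O#2); searched ..O/XO./XXO to 11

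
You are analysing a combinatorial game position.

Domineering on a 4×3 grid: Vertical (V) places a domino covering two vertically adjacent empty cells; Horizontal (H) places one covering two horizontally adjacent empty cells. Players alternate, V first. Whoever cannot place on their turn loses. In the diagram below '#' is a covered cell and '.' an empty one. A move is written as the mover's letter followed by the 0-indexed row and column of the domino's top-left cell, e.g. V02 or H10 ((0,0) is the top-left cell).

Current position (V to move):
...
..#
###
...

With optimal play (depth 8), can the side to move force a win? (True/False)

ply 1, V at .../..#/###/... | V00=-1→#../#.#/###/...; V01=+1→.#./.##/###/...*
ply 2, H at .#./.##/###/... | H30=-1→.#./.##/###/##.*; H31=-1→.#./.##/###/.##
ply 3, V at .#./.##/###/##. | V00=+1→##./###/###/##.*
ply 4: ##./###/###/##. is terminal -1 (H); from .../..#/###/... depth 8

V winning at [.../..#/###/...]: True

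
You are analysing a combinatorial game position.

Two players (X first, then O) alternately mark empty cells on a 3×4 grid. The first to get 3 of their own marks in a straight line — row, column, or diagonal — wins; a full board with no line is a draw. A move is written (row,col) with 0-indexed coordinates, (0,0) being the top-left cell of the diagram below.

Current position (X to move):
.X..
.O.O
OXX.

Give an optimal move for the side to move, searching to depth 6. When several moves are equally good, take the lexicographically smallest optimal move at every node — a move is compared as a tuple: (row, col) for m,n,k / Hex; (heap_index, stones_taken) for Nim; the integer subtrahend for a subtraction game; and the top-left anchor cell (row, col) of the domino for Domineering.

X's best at [.X../.O.O/OXX.]: (2,3)

p1 X@[.X../.O.O/OXX.]: (0,0)[XX../.O.O/OXX.]-1 (0,2)[.XX./.O.O/OXX.]-1 (0,3)[.X.X/.O.O/OXX.]-1 (1,0)[.X../XO.O/OXX.]-1 (1,2)[.X../.OXO/OXX.]-1 (2,3)[.X../.O.O/OXXX]+1*
p2 O@[.X../.O.O/OXXX] terminal -1; root [.X../.O.O/OXX.] d6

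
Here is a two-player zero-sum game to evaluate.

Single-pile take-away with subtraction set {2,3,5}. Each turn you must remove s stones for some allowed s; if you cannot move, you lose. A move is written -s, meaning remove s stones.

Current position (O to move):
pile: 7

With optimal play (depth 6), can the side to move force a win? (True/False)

ply 1, O at 7 | -2=-1→5*; -3=-1→4; -5=-1→2
ply 2, X at 5 | -2=-1→3; -3=-1→2; -5=+1→0*
ply 3: 0 is terminal -1 (O); from 7 depth 6

O winning at [7]: False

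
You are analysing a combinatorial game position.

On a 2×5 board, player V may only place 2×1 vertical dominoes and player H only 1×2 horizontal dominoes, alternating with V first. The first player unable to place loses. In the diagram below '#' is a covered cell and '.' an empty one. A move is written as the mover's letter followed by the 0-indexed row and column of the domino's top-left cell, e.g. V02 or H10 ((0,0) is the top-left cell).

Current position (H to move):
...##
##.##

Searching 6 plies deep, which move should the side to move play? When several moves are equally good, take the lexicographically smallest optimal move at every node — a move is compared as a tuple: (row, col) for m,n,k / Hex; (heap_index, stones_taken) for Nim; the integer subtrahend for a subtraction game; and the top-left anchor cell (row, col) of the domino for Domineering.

ply 1, H at ...##/##.## | H00=-1→##.##/##.##; H01=+1→.####/##.##*
ply 2: .####/##.## is terminal -1 (V); from ...##/##.## depth 6

H's best at [...##/##.##]: H01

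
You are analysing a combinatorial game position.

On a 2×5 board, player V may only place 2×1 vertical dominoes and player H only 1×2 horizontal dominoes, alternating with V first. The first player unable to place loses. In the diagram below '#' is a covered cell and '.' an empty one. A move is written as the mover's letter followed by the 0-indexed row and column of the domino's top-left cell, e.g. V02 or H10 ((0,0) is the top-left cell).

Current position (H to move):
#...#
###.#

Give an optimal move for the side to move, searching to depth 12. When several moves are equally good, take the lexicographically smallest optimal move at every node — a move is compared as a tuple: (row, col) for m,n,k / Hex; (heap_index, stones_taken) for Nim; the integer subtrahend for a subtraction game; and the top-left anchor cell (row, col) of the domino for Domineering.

H's best at [#...#/###.#]: H02

p1 H@[#...#/###.#]: H01[###.#/###.#]-1 H02[#.###/###.#]+1*
p2 V@[#.###/###.#] terminal -1; root [#...#/###.#] d12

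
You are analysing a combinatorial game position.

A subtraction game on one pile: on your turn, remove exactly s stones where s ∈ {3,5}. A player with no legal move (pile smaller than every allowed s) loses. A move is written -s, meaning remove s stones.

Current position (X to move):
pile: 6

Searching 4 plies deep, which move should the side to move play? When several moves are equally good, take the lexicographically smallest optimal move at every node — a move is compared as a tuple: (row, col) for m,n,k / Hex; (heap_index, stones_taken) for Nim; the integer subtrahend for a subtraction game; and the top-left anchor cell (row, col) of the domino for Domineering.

[6] X move#1: -3:-1/3, -5:+1/1*
[1] end (terminal -1, O#2); searched 6 to 4

X's best at [6]: -5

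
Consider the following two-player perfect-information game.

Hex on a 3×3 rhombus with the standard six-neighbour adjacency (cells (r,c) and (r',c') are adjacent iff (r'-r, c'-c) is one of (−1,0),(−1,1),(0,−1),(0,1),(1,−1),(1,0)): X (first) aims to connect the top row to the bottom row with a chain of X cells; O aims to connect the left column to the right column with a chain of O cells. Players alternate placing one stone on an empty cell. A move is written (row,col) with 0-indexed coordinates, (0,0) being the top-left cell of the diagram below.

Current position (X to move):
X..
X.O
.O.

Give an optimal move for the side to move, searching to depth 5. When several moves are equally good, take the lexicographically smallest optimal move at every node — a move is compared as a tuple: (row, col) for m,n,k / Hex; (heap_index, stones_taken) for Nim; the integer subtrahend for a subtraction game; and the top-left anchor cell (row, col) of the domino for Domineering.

X's best at [X../X.O/.O.]: (2,0)

p1 X@[X../X.O/.O.]: (0,1)[XX./X.O/.O.]-1 (0,2)[X.X/X.O/.O.]-1 (1,1)[X../XXO/.O.]-1 (2,0)[X../X.O/XO.]+1* (2,2)[X../X.O/.OX]-1
p2 O@[X../X.O/XO.] terminal -1; root [X../X.O/.O.] d5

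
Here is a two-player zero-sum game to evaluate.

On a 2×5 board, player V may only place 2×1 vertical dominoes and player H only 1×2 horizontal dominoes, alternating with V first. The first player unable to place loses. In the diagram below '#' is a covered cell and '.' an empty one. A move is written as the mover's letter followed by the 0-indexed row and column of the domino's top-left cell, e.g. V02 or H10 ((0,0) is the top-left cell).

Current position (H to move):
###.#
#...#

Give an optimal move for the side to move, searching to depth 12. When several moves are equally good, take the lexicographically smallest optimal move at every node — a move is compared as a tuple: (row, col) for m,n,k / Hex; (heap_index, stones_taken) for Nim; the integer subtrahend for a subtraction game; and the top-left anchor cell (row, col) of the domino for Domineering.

[###.#/#...#] H move#1: H11:-1/###.#/###.#, H12:+1/###.#/#.###*
[###.#/#.###] end (terminal -1, V#2); searched ###.#/#...# to 12

H's best at [###.#/#...#]: H12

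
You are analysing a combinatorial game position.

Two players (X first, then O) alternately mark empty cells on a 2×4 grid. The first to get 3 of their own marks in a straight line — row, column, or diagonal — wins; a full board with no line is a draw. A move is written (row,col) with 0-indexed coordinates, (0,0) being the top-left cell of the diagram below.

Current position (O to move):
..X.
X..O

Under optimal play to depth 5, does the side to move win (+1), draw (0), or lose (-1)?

value(..X./X..O, O) = 0

p1 O@[..X./X..O]: (0,0)[O.X./X..O]+0* (0,1)[.OX./X..O]+0 (0,3)[..XO/X..O]+0 (1,1)[..X./XO.O]+0 (1,2)[..X./X.OO]+0
p2 X@[O.X./X..O]: (0,1)[OXX./X..O]+0* (0,3)[O.XX/X..O]+0 (1,1)[O.X./XX.O]+0 (1,2)[O.X./X.XO]+0
p3 O@[OXX./X..O]: (0,3)[OXXO/X..O]+0* (1,1)[OXX./XO.O]-1 (1,2)[OXX./X.OO]-1
p4 X@[OXXO/X..O]: (1,1)[OXXO/XX.O]+0* (1,2)[OXXO/X.XO]+0
p5 O@[OXXO/XX.O]: (1,2)[OXXO/XXOO]+0*
p6 X@[OXXO/XXOO] terminal +0; root [..X./X..O] d5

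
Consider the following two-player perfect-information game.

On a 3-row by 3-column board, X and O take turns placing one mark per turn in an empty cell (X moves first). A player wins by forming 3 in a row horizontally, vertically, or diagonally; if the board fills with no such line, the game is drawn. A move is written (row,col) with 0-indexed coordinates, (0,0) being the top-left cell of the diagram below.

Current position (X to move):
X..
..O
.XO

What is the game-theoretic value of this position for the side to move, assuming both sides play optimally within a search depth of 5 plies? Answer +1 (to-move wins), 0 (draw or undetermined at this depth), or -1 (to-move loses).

value(X../..O/.XO, X) = +1

p1 X@[X../..O/.XO]: (0,1)[XX./..O/.XO]-1 (0,2)[X.X/..O/.XO]+1* (1,0)[X../X.O/.XO]-1 (1,1)[X../.XO/.XO]-1 (2,0)[X../..O/XXO]-1
p2 O@[X.X/..O/.XO]: (0,1)[XOX/..O/.XO]-1* (1,0)[X.X/O.O/.XO]-1 (1,1)[X.X/.OO/.XO]-1 (2,0)[X.X/..O/OXO]-1
p3 X@[XOX/..O/.XO]: (1,0)[XOX/X.O/.XO]+0 (1,1)[XOX/.XO/.XO]+0 (2,0)[XOX/..O/XXO]+1*
p4 O@[XOX/..O/XXO]: (1,0)[XOX/O.O/XXO]-1* (1,1)[XOX/.OO/XXO]-1
p5 X@[XOX/O.O/XXO]: (1,1)[XOX/OXO/XXO]+1*
p6 O@[XOX/OXO/XXO] terminal -1; root [X../..O/.XO] d5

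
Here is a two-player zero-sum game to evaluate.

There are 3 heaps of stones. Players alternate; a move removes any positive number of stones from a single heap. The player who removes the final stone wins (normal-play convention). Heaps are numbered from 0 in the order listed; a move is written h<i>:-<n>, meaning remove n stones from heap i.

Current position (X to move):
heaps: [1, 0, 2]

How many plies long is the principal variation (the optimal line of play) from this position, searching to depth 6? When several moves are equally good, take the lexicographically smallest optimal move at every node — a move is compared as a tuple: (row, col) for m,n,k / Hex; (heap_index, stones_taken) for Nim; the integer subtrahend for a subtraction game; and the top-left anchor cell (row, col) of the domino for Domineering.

p1 X@[(1,0,2)]: h0:-1[(0,0,2)]-1 h2:-1[(1,0,1)]+1* h2:-2[(1,0,0)]-1
p2 O@[(1,0,1)]: h0:-1[(0,0,1)]-1* h2:-1[(1,0,0)]-1
p3 X@[(0,0,1)]: h2:-1[(0,0,0)]+1*
p4 O@[(0,0,0)] terminal -1; root [(1,0,2)] d6

PV length from [(1,0,2)]: 3 plies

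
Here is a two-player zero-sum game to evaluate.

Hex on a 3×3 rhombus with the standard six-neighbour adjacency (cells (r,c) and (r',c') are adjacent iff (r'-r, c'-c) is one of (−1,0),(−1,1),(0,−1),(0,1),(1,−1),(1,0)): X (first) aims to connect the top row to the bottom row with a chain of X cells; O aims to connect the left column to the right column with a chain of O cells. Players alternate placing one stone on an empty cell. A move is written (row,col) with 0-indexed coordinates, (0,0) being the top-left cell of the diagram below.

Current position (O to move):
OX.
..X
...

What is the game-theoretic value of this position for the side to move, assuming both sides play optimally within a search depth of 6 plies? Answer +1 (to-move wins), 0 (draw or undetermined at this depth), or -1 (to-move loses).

[OX./..X/...] O move#1: (0,2):-1/OXO/..X/...*, (1,0):-1/OX./O.X/..., (1,1):-1/OX./.OX/..., (2,0):-1/OX./..X/O.., (2,1):-1/OX./..X/.O., (2,2):-1/OX./..X/..O
[OXO/..X/...] X move#2: (1,0):+1/OXO/X.X/...*, (1,1):+1/OXO/.XX/..., (2,0):+1/OXO/..X/X.., (2,1):-1/OXO/..X/.X., (2,2):-1/OXO/..X/..X
[OXO/X.X/...] O move#3: (1,1):-1/OXO/XOX/...*, (2,0):-1/OXO/X.X/O.., (2,1):-1/OXO/X.X/.O., (2,2):-1/OXO/X.X/..O
[OXO/XOX/...] X move#4: (2,0):+1/OXO/XOX/X..*, (2,1):-1/OXO/XOX/.X., (2,2):-1/OXO/XOX/..X
[OXO/XOX/X..] end (terminal -1, O#5); searched OX./..X/... to 6

value(OX./..X/..., O) = -1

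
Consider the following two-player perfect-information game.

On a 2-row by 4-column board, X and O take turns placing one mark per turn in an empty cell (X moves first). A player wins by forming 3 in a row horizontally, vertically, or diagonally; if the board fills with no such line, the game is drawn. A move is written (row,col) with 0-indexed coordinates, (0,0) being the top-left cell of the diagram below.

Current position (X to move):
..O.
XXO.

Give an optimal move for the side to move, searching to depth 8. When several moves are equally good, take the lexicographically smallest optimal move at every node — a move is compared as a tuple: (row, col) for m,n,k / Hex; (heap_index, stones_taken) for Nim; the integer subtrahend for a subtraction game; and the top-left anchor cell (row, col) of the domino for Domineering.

X's best at [..O./XXO.]: (0,0)

[..O./XXO.] X move#1: (0,0):+0/X.O./XXO.*, (0,1):+0/.XO./XXO., (0,3):+0/..OX/XXO., (1,3):-1/..O./XXOX
[X.O./XXO.] O move#2: (0,1):+0/XOO./XXO.*, (0,3):+0/X.OO/XXO., (1,3):+0/X.O./XXOO
[XOO./XXO.] X move#3: (0,3):+0/XOOX/XXO.*, (1,3):-1/XOO./XXOX
[XOOX/XXO.] O move#4: (1,3):+0/XOOX/XXOO*
[XOOX/XXOO] end (terminal +0, X#5); searched ..O./XXO. to 8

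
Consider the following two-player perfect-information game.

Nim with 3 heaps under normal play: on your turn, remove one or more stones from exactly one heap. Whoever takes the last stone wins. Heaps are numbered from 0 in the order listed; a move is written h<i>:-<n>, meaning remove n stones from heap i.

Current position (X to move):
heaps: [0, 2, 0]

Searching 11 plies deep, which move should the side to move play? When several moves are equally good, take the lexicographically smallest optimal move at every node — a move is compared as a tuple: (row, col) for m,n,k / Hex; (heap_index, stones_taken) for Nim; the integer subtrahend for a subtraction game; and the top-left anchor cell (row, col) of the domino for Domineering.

p1 X@[(0,2,0)]: h1:-1[(0,1,0)]-1 h1:-2[(0,0,0)]+1*
p2 O@[(0,0,0)] terminal -1; root [(0,2,0)] d11

X's best at [(0,2,0)]: h1:-2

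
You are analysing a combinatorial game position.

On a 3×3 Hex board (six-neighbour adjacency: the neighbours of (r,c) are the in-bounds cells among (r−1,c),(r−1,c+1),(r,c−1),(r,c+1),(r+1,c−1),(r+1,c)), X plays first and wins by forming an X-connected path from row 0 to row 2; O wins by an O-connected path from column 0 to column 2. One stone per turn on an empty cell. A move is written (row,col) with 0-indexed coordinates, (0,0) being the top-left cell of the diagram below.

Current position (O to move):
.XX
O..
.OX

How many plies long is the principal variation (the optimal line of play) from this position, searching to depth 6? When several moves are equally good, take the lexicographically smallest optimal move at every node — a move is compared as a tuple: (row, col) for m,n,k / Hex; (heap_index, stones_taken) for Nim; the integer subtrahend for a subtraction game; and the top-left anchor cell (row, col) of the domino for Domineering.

ply 1, O at .XX/O../.OX | (0,0)=-1→OXX/O../.OX; (1,1)=-1→.XX/OO./.OX; (1,2)=+1→.XX/O.O/.OX*; (2,0)=-1→.XX/O../OOX
ply 2, X at .XX/O.O/.OX | (0,0)=-1→XXX/O.O/.OX*; (1,1)=-1→.XX/OXO/.OX; (2,0)=-1→.XX/O.O/XOX
ply 3, O at XXX/O.O/.OX | (1,1)=+1→XXX/OOO/.OX*; (2,0)=+1→XXX/O.O/OOX
ply 4: XXX/OOO/.OX is terminal -1 (X); from .XX/O../.OX depth 6

PV length from [.XX/O../.OX]: 3 plies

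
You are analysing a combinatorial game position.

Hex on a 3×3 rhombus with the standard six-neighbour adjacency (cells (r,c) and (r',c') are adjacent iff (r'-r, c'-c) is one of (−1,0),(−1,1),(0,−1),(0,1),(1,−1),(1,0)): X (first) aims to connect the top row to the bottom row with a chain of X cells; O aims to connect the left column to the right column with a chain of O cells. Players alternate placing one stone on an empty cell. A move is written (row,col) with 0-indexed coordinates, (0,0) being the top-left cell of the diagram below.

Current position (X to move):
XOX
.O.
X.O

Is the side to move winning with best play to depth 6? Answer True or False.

X winning at [XOX/.O./X.O]: True

[XOX/.O./X.O] X move#1: (1,0):+1/XOX/XO./X.O*, (1,2):+1/XOX/.OX/X.O, (2,1):+1/XOX/.O./XXO
[XOX/XO./X.O] end (terminal -1, O#2); searched XOX/.O./X.O to 6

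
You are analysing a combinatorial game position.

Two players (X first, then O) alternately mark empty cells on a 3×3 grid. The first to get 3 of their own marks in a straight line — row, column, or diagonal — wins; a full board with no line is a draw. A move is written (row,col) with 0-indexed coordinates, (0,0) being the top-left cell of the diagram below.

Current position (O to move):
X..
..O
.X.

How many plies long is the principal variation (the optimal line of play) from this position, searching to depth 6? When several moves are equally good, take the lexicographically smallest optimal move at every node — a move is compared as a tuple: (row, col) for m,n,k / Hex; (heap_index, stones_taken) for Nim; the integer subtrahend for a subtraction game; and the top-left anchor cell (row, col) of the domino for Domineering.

[X../..O/.X.] O move#1: (0,1):-1/XO./..O/.X., (0,2):-1/X.O/..O/.X., (1,0):-1/X../O.O/.X., (1,1):+0/X../.OO/.X.*, (2,0):-1/X../..O/OX., (2,2):-1/X../..O/.XO
[X../.OO/.X.] X move#2: (0,1):-1/XX./.OO/.X., (0,2):-1/X.X/.OO/.X., (1,0):+0/X../XOO/.X.*, (2,0):-1/X../.OO/XX., (2,2):-1/X../.OO/.XX
[X../XOO/.X.] O move#3: (0,1):-1/XO./XOO/.X., (0,2):-1/X.O/XOO/.X., (2,0):+0/X../XOO/OX.*, (2,2):-1/X../XOO/.XO
[X../XOO/OX.] X move#4: (0,1):-1/XX./XOO/OX., (0,2):+0/X.X/XOO/OX.*, (2,2):-1/X../XOO/OXX
[X.X/XOO/OX.] O move#5: (0,1):+0/XOX/XOO/OX.*, (2,2):-1/X.X/XOO/OXO
[XOX/XOO/OX.] X move#6: (2,2):+0/XOX/XOO/OXX*
[XOX/XOO/OXX] end (terminal +0, O#7); searched X../..O/.X. to 6

PV length from [X../..O/.X.]: 6 plies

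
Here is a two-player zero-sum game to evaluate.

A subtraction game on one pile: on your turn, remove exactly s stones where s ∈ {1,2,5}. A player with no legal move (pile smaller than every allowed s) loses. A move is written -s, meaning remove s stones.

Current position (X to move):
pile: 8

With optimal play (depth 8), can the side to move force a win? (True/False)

[8] X move#1: -1:-1/7, -2:+1/6*, -5:+1/3
[6] O move#2: -1:-1/5*, -2:-1/4, -5:-1/1
[5] X move#3: -1:-1/4, -2:+1/3*, -5:+1/0
[3] O move#4: -1:-1/2*, -2:-1/1
[2] X move#5: -1:-1/1, -2:+1/0*
[0] end (terminal -1, O#6); searched 8 to 8

X winning at [8]: True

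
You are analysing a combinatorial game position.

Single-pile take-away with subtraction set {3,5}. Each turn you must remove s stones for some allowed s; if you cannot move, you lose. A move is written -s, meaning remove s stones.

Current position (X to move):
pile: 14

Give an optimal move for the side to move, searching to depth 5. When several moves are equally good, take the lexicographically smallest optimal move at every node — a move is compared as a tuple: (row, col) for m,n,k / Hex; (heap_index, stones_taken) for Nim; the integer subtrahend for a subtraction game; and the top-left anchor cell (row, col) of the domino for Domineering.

[14] X move#1: -3:-1/11, -5:+1/9*
[9] O move#2: -3:-1/6*, -5:-1/4
[6] X move#3: -3:-1/3, -5:+1/1*
[1] end (terminal -1, O#4); searched 14 to 5

X's best at [14]: -5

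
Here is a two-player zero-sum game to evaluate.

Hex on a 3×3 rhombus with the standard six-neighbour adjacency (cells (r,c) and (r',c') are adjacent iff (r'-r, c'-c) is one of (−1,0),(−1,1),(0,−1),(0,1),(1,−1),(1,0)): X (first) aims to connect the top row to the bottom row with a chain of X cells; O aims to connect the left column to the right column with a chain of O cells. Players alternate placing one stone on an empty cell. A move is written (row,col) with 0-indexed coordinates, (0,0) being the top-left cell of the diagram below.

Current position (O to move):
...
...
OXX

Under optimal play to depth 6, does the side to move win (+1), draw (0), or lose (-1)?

value(.../.../OXX, O) = +1

[.../.../OXX] O move#1: (0,0):-1/O../.../OXX, (0,1):-1/.O./.../OXX, (0,2):+1/..O/.../OXX*, (1,0):-1/.../O../OXX, (1,1):+1/.../.O./OXX, (1,2):-1/.../..O/OXX
[..O/.../OXX] X move#2: (0,0):-1/X.O/.../OXX*, (0,1):-1/.XO/.../OXX, (1,0):-1/..O/X../OXX, (1,1):-1/..O/.X./OXX, (1,2):-1/..O/..X/OXX
[X.O/.../OXX] O move#3: (0,1):+1/XOO/.../OXX*, (1,0):+1/X.O/O../OXX, (1,1):+1/X.O/.O./OXX, (1,2):-1/X.O/..O/OXX
[XOO/.../OXX] X move#4: (1,0):-1/XOO/X../OXX*, (1,1):-1/XOO/.X./OXX, (1,2):-1/XOO/..X/OXX
[XOO/X../OXX] O move#5: (1,1):+1/XOO/XO./OXX*, (1,2):-1/XOO/X.O/OXX
[XOO/XO./OXX] end (terminal -1, X#6); searched .../.../OXX to 6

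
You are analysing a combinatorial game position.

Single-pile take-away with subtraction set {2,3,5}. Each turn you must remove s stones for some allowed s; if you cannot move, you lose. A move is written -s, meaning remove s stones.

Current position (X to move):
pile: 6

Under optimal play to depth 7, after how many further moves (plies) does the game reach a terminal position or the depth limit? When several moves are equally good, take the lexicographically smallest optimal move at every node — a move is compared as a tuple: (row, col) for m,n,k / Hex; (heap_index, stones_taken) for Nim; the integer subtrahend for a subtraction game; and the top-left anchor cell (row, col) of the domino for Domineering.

PV length from [6]: 1 ply

p1 X@[6]: -2[4]-1 -3[3]-1 -5[1]+1*
p2 O@[1] terminal -1; root [6] d7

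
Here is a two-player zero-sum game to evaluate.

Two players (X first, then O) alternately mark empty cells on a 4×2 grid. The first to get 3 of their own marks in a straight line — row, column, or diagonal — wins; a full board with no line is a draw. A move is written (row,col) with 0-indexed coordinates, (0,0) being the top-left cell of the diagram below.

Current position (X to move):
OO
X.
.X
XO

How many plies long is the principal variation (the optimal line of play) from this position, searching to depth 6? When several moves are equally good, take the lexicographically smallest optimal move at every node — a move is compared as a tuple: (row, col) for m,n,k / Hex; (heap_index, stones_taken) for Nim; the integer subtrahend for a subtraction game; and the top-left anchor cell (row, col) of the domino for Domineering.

PV length from [OO/X./.X/XO]: 1 ply

[OO/X./.X/XO] X move#1: (1,1):+0/OO/XX/.X/XO, (2,0):+1/OO/X./XX/XO*
[OO/X./XX/XO] end (terminal -1, O#2); searched OO/X./.X/XO to 6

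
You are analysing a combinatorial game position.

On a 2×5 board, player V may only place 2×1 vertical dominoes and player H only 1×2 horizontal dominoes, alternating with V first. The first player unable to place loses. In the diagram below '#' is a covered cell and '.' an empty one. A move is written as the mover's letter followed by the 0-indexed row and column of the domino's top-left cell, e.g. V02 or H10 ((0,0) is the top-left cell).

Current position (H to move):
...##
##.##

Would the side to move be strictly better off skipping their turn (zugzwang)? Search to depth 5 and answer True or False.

zugzwang(...##/##.##, H) = False

p1 H@[...##/##.##]: H00[##.##/##.##]-1 H01[.####/##.##]+1*
p2 V@[.####/##.##] terminal -1; root [...##/##.##] d5
if H skipped the turn, V would face:
~ p1 V@[...##/##.##]: V02[..###/#####]-1*
~ p2 H@[..###/#####]: H00[#####/#####]+1*
~ p3 V@[#####/#####] terminal -1; root [...##/##.##] d5
compare (H): move=+1 vs pass=+1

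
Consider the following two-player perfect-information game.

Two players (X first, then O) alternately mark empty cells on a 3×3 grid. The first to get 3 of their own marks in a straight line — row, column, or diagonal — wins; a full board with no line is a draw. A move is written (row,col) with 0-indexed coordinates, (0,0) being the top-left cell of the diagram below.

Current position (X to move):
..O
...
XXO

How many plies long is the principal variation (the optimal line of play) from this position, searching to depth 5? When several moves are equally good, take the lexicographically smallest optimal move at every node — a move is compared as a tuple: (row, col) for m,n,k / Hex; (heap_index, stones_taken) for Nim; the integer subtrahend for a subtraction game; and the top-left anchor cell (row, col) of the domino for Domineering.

[..O/.../XXO] X move#1: (0,0):-1/X.O/.../XXO*, (0,1):-1/.XO/.../XXO, (1,0):-1/..O/X../XXO, (1,1):-1/..O/.X./XXO, (1,2):-1/..O/..X/XXO
[X.O/.../XXO] O move#2: (0,1):-1/XOO/.../XXO, (1,0):+0/X.O/O../XXO, (1,1):-1/X.O/.O./XXO, (1,2):+1/X.O/..O/XXO*
[X.O/..O/XXO] end (terminal -1, X#3); searched ..O/.../XXO to 5

PV length from [..O/.../XXO]: 2 plies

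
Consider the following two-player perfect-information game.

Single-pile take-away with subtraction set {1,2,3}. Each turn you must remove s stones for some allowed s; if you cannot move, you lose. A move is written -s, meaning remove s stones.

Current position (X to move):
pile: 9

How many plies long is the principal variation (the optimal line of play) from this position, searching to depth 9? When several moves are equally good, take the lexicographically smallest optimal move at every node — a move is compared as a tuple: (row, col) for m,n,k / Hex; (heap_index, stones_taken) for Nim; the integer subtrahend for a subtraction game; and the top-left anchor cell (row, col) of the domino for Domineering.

[9] X move#1: -1:+1/8*, -2:-1/7, -3:-1/6
[8] O move#2: -1:-1/7*, -2:-1/6, -3:-1/5
[7] X move#3: -1:-1/6, -2:-1/5, -3:+1/4*
[4] O move#4: -1:-1/3*, -2:-1/2, -3:-1/1
[3] X move#5: -1:-1/2, -2:-1/1, -3:+1/0*
[0] end (terminal -1, O#6); searched 9 to 9

PV length from [9]: 5 plies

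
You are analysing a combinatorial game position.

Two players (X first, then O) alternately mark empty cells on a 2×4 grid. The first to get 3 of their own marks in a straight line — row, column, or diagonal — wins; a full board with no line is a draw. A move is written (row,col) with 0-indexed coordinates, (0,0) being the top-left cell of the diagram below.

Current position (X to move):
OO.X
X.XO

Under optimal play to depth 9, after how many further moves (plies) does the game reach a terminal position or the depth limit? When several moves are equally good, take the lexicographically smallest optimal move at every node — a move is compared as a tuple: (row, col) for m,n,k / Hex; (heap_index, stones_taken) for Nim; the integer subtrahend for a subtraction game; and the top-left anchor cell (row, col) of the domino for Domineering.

[OO.X/X.XO] X move#1: (0,2):+0/OOXX/X.XO, (1,1):+1/OO.X/XXXO*
[OO.X/XXXO] end (terminal -1, O#2); searched OO.X/X.XO to 9

PV length from [OO.X/X.XO]: 1 ply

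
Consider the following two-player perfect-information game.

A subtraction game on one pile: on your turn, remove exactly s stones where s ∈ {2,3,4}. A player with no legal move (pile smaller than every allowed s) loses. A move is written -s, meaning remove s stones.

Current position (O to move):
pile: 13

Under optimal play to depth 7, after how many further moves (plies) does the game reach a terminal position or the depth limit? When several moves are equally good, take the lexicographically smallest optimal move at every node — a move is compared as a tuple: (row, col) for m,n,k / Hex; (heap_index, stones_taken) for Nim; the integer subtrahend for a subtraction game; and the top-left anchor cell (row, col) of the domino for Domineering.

[13] O move#1: -2:-1/11*, -3:-1/10, -4:-1/9
[11] X move#2: -2:-1/9, -3:-1/8, -4:+1/7*
[7] O move#3: -2:-1/5*, -3:-1/4, -4:-1/3
[5] X move#4: -2:-1/3, -3:-1/2, -4:+1/1*
[1] end (terminal -1, O#5); searched 13 to 7

PV length from [13]: 4 plies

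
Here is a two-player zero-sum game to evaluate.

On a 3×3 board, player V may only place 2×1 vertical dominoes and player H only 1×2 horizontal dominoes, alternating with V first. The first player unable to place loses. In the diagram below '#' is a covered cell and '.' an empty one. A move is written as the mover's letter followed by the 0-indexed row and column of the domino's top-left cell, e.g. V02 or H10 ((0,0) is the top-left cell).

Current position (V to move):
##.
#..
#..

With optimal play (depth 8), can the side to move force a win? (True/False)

V winning at [##./#../#..]: True

p1 V@[##./#../#..]: V02[###/#.#/#..]-1 V11[##./##./##.]+1* V12[##./#.#/#.#]+1
p2 H@[##./##./##.] terminal -1; root [##./#../#..] d8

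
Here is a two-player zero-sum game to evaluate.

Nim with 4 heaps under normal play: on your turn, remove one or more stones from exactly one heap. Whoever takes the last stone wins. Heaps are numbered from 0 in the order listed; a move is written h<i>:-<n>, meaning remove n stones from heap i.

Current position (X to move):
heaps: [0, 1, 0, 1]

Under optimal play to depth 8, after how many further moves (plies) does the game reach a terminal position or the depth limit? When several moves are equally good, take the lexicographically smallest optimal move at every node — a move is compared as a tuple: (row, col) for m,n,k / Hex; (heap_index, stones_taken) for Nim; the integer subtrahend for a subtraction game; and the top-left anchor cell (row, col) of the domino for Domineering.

PV length from [(0,1,0,1)]: 2 plies

[(0,1,0,1)] X move#1: h1:-1:-1/(0,0,0,1)*, h3:-1:-1/(0,1,0,0)
[(0,0,0,1)] O move#2: h3:-1:+1/(0,0,0,0)*
[(0,0,0,0)] end (terminal -1, X#3); searched (0,1,0,1) to 8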